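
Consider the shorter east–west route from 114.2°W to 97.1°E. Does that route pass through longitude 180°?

Naïve |97.1 − -114.2| = 211.3° > 180°, so the shorter arc goes the other way round — across 180°.
Signed shortest Δλ = ((97.1 − -114.2 + 180) mod 360) − 180 = -148.7°.
Going west by 148.7° from -114.2° passes through 180° before reaching +97.1°.

Yes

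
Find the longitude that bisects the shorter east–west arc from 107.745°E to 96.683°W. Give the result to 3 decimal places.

Signed shortest Δλ from +107.745° to -96.683° is +155.572°.
Midpoint longitude = +107.745° + (+155.572°)/2 = +107.745° + 77.786° = +185.531°.
Normalise into (−180°, 180°]: -174.469°.
(The naïve average (+107.745 + -96.683)/2 = 5.531° is on the wrong side of the globe.)

174.469°W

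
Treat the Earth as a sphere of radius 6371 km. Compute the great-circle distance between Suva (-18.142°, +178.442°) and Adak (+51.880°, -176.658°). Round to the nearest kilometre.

7801 km

Δλ = -176.658 − 178.442 = -355.100°; wrapped into (−180°, 180°]: 4.900°.
Δφ = 51.880 − -18.142 = 70.022°.
a = sin²(Δφ/2) + cos φ₁ · cos φ₂ · sin²(Δλ/2) = 0.330242.
c = 2·atan2(√a, √(1−a)) = 1.22439 rad → d = 6371·c ≈ 7800.62 km.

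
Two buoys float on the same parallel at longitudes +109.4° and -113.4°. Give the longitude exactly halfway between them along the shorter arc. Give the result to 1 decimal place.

Signed shortest Δλ from +109.4° to -113.4° is +137.2°.
Midpoint longitude = +109.4° + (+137.2°)/2 = +109.4° + 68.6° = +178.0°.
(The naïve average (+109.4 + -113.4)/2 = -2.0° is on the wrong side of the globe.)

+178.0°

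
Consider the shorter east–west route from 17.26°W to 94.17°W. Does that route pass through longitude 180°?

Signed shortest Δλ = ((-94.17 − -17.26 + 180) mod 360) − 180 = -76.91°.
Going west by 76.91° from -17.26° reaches -94.17° without touching 180°.

No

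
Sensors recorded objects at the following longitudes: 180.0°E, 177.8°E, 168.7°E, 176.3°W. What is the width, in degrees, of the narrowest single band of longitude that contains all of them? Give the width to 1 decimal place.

15.0°

Sort the longitudes: -176.3°, +168.7°, +177.8°, +180.0°.
Eastward gaps between consecutive values (wrapping around): 345.0°, 9.1°, 2.2°, 3.7°.
Largest gap = 345.0° ⇒ minimal covering band is its complement: 360° − 345.0° = 15.0°.
Band runs from +168.7° eastward to -176.3°, crossing the antimeridian.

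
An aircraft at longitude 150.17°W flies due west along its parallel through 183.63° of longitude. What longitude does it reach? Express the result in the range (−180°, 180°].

26.20°E

Start at -150.17°; shift −183.63° → -333.80°.
-333.80° lies outside (−180°, 180°]; add 360° → +26.20°.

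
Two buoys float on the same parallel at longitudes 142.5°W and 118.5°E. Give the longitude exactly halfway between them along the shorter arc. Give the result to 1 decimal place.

Signed shortest Δλ from -142.5° to +118.5° is -99.0°.
Midpoint longitude = -142.5° + (-99.0°)/2 = -142.5° − 49.5° = -192.0°.
Normalise into (−180°, 180°]: +168.0°.
(The naïve average (-142.5 + +118.5)/2 = -12.0° is on the wrong side of the globe.)

168.0°E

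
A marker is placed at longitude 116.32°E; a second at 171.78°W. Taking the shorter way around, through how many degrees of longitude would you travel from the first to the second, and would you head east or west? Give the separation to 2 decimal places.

71.90° east

Raw difference: -171.78 − 116.32 = -288.1°.
Normalise into (−180°, 180°]: -288.1° + 360° = 71.9°.
Positive ⇒ the second point lies to the east; separation 71.90°.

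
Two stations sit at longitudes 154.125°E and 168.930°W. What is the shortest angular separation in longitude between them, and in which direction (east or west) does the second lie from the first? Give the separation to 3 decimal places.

Raw difference: -168.930 − 154.125 = -323.055°.
Normalise into (−180°, 180°]: -323.055° + 360° = 36.945°.
Positive ⇒ the second point lies to the east; separation 36.945°.

36.945° east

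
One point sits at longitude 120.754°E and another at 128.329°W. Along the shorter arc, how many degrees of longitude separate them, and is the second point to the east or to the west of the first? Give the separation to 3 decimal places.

Raw difference: -128.329 − 120.754 = -249.083°.
Normalise into (−180°, 180°]: -249.083° + 360° = 110.917°.
Positive ⇒ the second point lies to the east; separation 110.917°.

110.917° east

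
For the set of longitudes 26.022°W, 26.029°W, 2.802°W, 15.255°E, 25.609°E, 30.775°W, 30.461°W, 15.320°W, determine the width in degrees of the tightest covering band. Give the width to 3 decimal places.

Sort the longitudes: -30.775°, -30.461°, -26.029°, -26.022°, -15.320°, -2.802°, +15.255°, +25.609°.
Eastward gaps between consecutive values (wrapping around): 0.314°, 4.432°, 0.007°, 10.702°, 12.518°, 18.057°, 10.354°, 303.616°.
Largest gap = 303.616° ⇒ minimal covering band is its complement: 360° − 303.616° = 56.384°.
Band runs from -30.775° eastward to +25.609°.

56.384°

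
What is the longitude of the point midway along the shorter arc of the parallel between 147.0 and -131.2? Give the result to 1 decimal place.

Signed shortest Δλ from +147.0° to -131.2° is +81.8°.
Midpoint longitude = +147.0° + (+81.8°)/2 = +147.0° + 40.9° = +187.9°.
Normalise into (−180°, 180°]: -172.1°.
(The naïve average (+147.0 + -131.2)/2 = 7.9° is on the wrong side of the globe.)

-172.1°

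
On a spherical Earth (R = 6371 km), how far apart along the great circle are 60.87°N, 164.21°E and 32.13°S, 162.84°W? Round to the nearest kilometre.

Δλ = -162.84 − 164.21 = -327.05°; wrapped into (−180°, 180°]: 32.95°.
Δφ = -32.13 − 60.87 = -93.00°.
a = sin²(Δφ/2) + cos φ₁ · cos φ₂ · sin²(Δλ/2) = 0.559323.
c = 2·atan2(√a, √(1−a)) = 1.68972 rad → d = 6371·c ≈ 10765.22 km.

10765 km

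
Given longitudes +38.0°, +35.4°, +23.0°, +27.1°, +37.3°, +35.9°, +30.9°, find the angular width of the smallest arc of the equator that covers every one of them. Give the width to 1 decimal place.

Sort the longitudes: +23.0°, +27.1°, +30.9°, +35.4°, +35.9°, +37.3°, +38.0°.
Eastward gaps between consecutive values (wrapping around): 4.1°, 3.8°, 4.5°, 0.5°, 1.4°, 0.7°, 345.0°.
Largest gap = 345.0° ⇒ minimal covering band is its complement: 360° − 345.0° = 15.0°.
Band runs from +23.0° eastward to +38.0°.

15.0°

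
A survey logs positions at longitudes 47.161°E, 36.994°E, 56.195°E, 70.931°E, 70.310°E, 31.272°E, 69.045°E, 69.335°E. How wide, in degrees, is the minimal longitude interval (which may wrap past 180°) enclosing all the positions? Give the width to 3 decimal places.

Sort the longitudes: +31.272°, +36.994°, +47.161°, +56.195°, +69.045°, +69.335°, +70.310°, +70.931°.
Eastward gaps between consecutive values (wrapping around): 5.722°, 10.167°, 9.034°, 12.850°, 0.290°, 0.975°, 0.621°, 320.341°.
Largest gap = 320.341° ⇒ minimal covering band is its complement: 360° − 320.341° = 39.659°.
Band runs from +31.272° eastward to +70.931°.

39.659°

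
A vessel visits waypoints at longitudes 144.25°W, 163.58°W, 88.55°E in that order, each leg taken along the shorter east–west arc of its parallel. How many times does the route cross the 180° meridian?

Leg 1: -144.25° → -163.58°, shortest Δλ = -19.33° (west) — does not cross 180°.
Leg 2: -163.58° → +88.55°, shortest Δλ = -107.87° (west) — crosses 180°.
Total crossings: 1.

1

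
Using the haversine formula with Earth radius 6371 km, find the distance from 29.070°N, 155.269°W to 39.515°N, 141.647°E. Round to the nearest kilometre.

Δλ = 141.647 − -155.269 = 296.916°; wrapped into (−180°, 180°]: -63.084°.
Δφ = 39.515 − 29.070 = 10.445°.
a = sin²(Δφ/2) + cos φ₁ · cos φ₂ · sin²(Δλ/2) = 0.192806.
c = 2·atan2(√a, √(1−a)) = 0.90919 rad → d = 6371·c ≈ 5792.43 km.

5792 km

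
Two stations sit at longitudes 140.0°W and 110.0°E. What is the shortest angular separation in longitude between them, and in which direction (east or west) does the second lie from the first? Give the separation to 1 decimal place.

Raw difference: 110.0 − -140.0 = 250.0°.
Normalise into (−180°, 180°]: 250.0° − 360° = -110.0°.
Negative ⇒ the second point lies to the west; separation 110.0°.

110.0° west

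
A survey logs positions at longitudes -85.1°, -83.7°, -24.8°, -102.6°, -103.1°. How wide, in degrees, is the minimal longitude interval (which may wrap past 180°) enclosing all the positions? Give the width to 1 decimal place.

Sort the longitudes: -103.1°, -102.6°, -85.1°, -83.7°, -24.8°.
Eastward gaps between consecutive values (wrapping around): 0.5°, 17.5°, 1.4°, 58.9°, 281.7°.
Largest gap = 281.7° ⇒ minimal covering band is its complement: 360° − 281.7° = 78.3°.
Band runs from -103.1° eastward to -24.8°.

78.3°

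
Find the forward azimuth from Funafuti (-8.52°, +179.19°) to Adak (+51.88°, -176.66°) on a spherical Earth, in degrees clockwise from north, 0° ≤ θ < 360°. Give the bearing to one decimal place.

2.9°

Δλ = -176.66 − 179.19 = -355.85°; wrapped into (−180°, 180°]: 4.15°.
θ = atan2( sin Δλ · cos φ₂ , cos φ₁ · sin φ₂ − sin φ₁ · cos φ₂ · cos Δλ )
  = atan2(0.04467, 0.86926) = 2.942° → normalised to [0°, 360°): 2.942°.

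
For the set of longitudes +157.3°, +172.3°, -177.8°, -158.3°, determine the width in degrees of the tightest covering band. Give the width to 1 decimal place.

Sort the longitudes: -177.8°, -158.3°, +157.3°, +172.3°.
Eastward gaps between consecutive values (wrapping around): 19.5°, 315.6°, 15.0°, 9.9°.
Largest gap = 315.6° ⇒ minimal covering band is its complement: 360° − 315.6° = 44.4°.
Band runs from +157.3° eastward to -158.3°, crossing the antimeridian.

44.4°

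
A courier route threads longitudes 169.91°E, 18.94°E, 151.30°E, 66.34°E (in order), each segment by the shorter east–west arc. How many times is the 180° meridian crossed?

Leg 1: +169.91° → +18.94°, shortest Δλ = -150.97° (west) — does not cross 180°.
Leg 2: +18.94° → +151.30°, shortest Δλ = 132.36° (east) — does not cross 180°.
Leg 3: +151.30° → +66.34°, shortest Δλ = -84.96° (west) — does not cross 180°.
Total crossings: 0.

0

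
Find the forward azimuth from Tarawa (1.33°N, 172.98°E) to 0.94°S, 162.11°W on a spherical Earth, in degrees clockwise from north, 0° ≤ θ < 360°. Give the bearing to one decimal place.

95.1°

Δλ = -162.11 − 172.98 = -335.09°; wrapped into (−180°, 180°]: 24.91°.
θ = atan2( sin Δλ · cos φ₂ , cos φ₁ · sin φ₂ − sin φ₁ · cos φ₂ · cos Δλ )
  = atan2(0.42114, -0.03745) = 95.082° → normalised to [0°, 360°): 95.082°.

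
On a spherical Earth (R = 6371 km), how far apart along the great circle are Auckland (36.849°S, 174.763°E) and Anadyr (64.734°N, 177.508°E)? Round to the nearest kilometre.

Δλ = 177.508 − 174.763 = 2.745°.
Δφ = 64.734 − -36.849 = 101.583°.
a = sin²(Δφ/2) + cos φ₁ · cos φ₂ · sin²(Δλ/2) = 0.600590.
c = 2·atan2(√a, √(1−a)) = 1.77336 rad → d = 6371·c ≈ 11298.06 km.

11298 km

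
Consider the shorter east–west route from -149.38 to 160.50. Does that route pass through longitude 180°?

Naïve |160.50 − -149.38| = 309.88° > 180°, so the shorter arc goes the other way round — across 180°.
Signed shortest Δλ = ((160.50 − -149.38 + 180) mod 360) − 180 = -50.12°.
Going west by 50.12° from -149.38° passes through 180° before reaching +160.50°.

Yes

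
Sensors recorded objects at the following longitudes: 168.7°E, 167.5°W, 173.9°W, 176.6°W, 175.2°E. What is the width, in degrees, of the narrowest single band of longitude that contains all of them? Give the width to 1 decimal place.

23.8°

Sort the longitudes: -176.6°, -173.9°, -167.5°, +168.7°, +175.2°.
Eastward gaps between consecutive values (wrapping around): 2.7°, 6.4°, 336.2°, 6.5°, 8.2°.
Largest gap = 336.2° ⇒ minimal covering band is its complement: 360° − 336.2° = 23.8°.
Band runs from +168.7° eastward to -167.5°, crossing the antimeridian.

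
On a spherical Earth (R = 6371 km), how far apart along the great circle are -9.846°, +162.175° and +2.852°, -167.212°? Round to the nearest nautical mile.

Δλ = -167.212 − 162.175 = -329.387°; wrapped into (−180°, 180°]: 30.613°.
Δφ = 2.852 − -9.846 = 12.698°.
a = sin²(Δφ/2) + cos φ₁ · cos φ₂ · sin²(Δλ/2) = 0.080804.
c = 2·atan2(√a, √(1−a)) = 0.57647 rad → d = 6371·c ≈ 3672.69 km ≈ 1983.10 nmi.

1983 nmi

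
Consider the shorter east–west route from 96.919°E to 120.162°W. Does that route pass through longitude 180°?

Naïve |-120.162 − 96.919| = 217.081° > 180°, so the shorter arc goes the other way round — across 180°.
Signed shortest Δλ = ((-120.162 − 96.919 + 180) mod 360) − 180 = 142.919°.
Going east by 142.919° from +96.919° passes through 180° before reaching -120.162°.

Yes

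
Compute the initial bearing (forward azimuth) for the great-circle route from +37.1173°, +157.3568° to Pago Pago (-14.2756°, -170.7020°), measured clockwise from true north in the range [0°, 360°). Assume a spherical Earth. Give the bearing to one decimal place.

143.5°

Δλ = -170.7020 − 157.3568 = -328.0588°; wrapped into (−180°, 180°]: 31.9412°.
θ = atan2( sin Δλ · cos φ₂ , cos φ₁ · sin φ₂ − sin φ₁ · cos φ₂ · cos Δλ )
  = atan2(0.51271, -0.69290) = 143.500° → normalised to [0°, 360°): 143.500°.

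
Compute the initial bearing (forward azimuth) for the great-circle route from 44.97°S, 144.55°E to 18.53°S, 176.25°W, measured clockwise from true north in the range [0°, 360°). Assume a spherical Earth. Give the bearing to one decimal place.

63.8°

Δλ = -176.25 − 144.55 = -320.80°; wrapped into (−180°, 180°]: 39.20°.
θ = atan2( sin Δλ · cos φ₂ , cos φ₁ · sin φ₂ − sin φ₁ · cos φ₂ · cos Δλ )
  = atan2(0.59926, 0.29445) = 63.833° → normalised to [0°, 360°): 63.833°.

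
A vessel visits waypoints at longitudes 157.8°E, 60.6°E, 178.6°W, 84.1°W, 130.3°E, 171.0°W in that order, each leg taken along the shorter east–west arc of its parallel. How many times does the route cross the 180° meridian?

Leg 1: +157.8° → +60.6°, shortest Δλ = -97.2° (west) — does not cross 180°.
Leg 2: +60.6° → -178.6°, shortest Δλ = 120.8° (east) — crosses 180°.
Leg 3: -178.6° → -84.1°, shortest Δλ = 94.5° (east) — does not cross 180°.
Leg 4: -84.1° → +130.3°, shortest Δλ = -145.6° (west) — crosses 180°.
Leg 5: +130.3° → -171.0°, shortest Δλ = 58.7° (east) — crosses 180°.
Total crossings: 3.

3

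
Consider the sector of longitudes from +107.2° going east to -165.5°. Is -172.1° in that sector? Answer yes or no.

Band width going east from +107.2° to -165.5°: ((-165.5 − 107.2) mod 360) = 87.3°.
Offset of -172.1° east of the west edge: ((-172.1 − 107.2) mod 360) = 80.7°.
80.7° ≤ 87.3° ⇒ inside.

Yes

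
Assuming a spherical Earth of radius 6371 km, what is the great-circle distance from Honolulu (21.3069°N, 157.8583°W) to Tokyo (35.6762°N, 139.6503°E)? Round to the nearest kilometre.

Δλ = 139.6503 − -157.8583 = 297.5086°; wrapped into (−180°, 180°]: -62.4914°.
Δφ = 35.6762 − 21.3069 = 14.3693°.
a = sin²(Δφ/2) + cos φ₁ · cos φ₂ · sin²(Δλ/2) = 0.219266.
c = 2·atan2(√a, √(1−a)) = 0.97464 rad → d = 6371·c ≈ 6209.42 km.

6209 km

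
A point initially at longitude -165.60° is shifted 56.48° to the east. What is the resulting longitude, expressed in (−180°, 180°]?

Start at -165.60°; shift +56.48° → -109.12°.
-109.12° already lies in (−180°, 180°].

-109.12°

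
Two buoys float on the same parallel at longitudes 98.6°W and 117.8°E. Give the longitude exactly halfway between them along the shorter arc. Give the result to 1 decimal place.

170.4°W

Signed shortest Δλ from -98.6° to +117.8° is -143.6°.
Midpoint longitude = -98.6° + (-143.6°)/2 = -98.6° − 71.8° = -170.4°.
(The naïve average (-98.6 + +117.8)/2 = 9.6° is on the wrong side of the globe.)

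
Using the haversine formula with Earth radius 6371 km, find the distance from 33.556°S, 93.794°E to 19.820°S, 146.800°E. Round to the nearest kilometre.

Δλ = 146.800 − 93.794 = 53.006°.
Δφ = -19.820 − -33.556 = 13.736°.
a = sin²(Δφ/2) + cos φ₁ · cos φ₂ · sin²(Δλ/2) = 0.170417.
c = 2·atan2(√a, √(1−a)) = 0.85109 rad → d = 6371·c ≈ 5422.28 km.

5422 km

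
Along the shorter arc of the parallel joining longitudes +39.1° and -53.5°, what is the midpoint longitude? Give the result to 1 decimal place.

Signed shortest Δλ from +39.1° to -53.5° is -92.6°.
Midpoint longitude = +39.1° + (-92.6°)/2 = +39.1° − 46.3° = -7.2°.

-7.2°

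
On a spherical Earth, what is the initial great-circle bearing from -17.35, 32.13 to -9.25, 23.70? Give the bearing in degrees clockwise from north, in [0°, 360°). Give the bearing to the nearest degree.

314°

Δλ = 23.70 − 32.13 = -8.43°.
θ = atan2( sin Δλ · cos φ₂ , cos φ₁ · sin φ₂ − sin φ₁ · cos φ₂ · cos Δλ )
  = atan2(-0.14469, 0.13772) = -46.414° → normalised to [0°, 360°): 313.586°.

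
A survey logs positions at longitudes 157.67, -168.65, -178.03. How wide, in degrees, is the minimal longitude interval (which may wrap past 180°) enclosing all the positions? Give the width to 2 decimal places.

33.68°

Sort the longitudes: -178.03°, -168.65°, +157.67°.
Eastward gaps between consecutive values (wrapping around): 9.38°, 326.32°, 24.30°.
Largest gap = 326.32° ⇒ minimal covering band is its complement: 360° − 326.32° = 33.68°.
Band runs from +157.67° eastward to -168.65°, crossing the antimeridian.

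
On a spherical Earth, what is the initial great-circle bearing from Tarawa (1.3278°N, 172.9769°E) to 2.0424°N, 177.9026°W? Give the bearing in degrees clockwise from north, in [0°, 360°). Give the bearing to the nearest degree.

85°

Δλ = -177.9026 − 172.9769 = -350.8795°; wrapped into (−180°, 180°]: 9.1205°.
θ = atan2( sin Δλ · cos φ₂ , cos φ₁ · sin φ₂ − sin φ₁ · cos φ₂ · cos Δλ )
  = atan2(0.15841, 0.01276) = 85.393° → normalised to [0°, 360°): 85.393°.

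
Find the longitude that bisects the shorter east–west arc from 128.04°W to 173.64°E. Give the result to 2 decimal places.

157.20°W

Signed shortest Δλ from -128.04° to +173.64° is -58.32°.
Midpoint longitude = -128.04° + (-58.32°)/2 = -128.04° − 29.16° = -157.20°.
(The naïve average (-128.04 + +173.64)/2 = 22.8° is on the wrong side of the globe.)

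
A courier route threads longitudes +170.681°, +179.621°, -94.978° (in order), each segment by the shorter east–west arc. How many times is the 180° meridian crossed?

Leg 1: +170.681° → +179.621°, shortest Δλ = 8.94° (east) — does not cross 180°.
Leg 2: +179.621° → -94.978°, shortest Δλ = 85.401° (east) — crosses 180°.
Total crossings: 1.

1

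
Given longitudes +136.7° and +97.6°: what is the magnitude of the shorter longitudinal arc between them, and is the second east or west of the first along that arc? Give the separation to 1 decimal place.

39.1° west

Raw difference: 97.6 − 136.7 = -39.1°.
Normalise into (−180°, 180°]: -39.1° stays -39.1°.
Negative ⇒ the second point lies to the west; separation 39.1°.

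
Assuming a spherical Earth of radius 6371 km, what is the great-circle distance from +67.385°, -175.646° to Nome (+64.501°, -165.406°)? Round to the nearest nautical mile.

Δλ = -165.406 − -175.646 = 10.240°.
Δφ = 64.501 − 67.385 = -2.884°.
a = sin²(Δφ/2) + cos φ₁ · cos φ₂ · sin²(Δλ/2) = 0.001952.
c = 2·atan2(√a, √(1−a)) = 0.08838 rad → d = 6371·c ≈ 563.10 km ≈ 304.05 nmi.

304 nmi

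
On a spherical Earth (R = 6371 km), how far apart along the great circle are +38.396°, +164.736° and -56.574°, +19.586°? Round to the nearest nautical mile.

Δλ = 19.586 − 164.736 = -145.150°.
Δφ = -56.574 − 38.396 = -94.970°.
a = sin²(Δφ/2) + cos φ₁ · cos φ₂ · sin²(Δλ/2) = 0.936331.
c = 2·atan2(√a, √(1−a)) = 2.63142 rad → d = 6371·c ≈ 16764.80 km ≈ 9052.27 nmi.

9052 nmi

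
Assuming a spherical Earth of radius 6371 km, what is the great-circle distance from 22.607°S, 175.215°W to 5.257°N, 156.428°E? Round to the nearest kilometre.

Δλ = 156.428 − -175.215 = 331.643°; wrapped into (−180°, 180°]: -28.357°.
Δφ = 5.257 − -22.607 = 27.864°.
a = sin²(Δφ/2) + cos φ₁ · cos φ₂ · sin²(Δλ/2) = 0.113125.
c = 2·atan2(√a, √(1−a)) = 0.68606 rad → d = 6371·c ≈ 4370.86 km.

4371 km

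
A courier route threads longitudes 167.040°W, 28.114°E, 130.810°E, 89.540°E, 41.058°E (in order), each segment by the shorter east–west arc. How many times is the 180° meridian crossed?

Leg 1: -167.040° → +28.114°, shortest Δλ = -164.846° (west) — crosses 180°.
Leg 2: +28.114° → +130.810°, shortest Δλ = 102.696° (east) — does not cross 180°.
Leg 3: +130.810° → +89.540°, shortest Δλ = -41.27° (west) — does not cross 180°.
Leg 4: +89.540° → +41.058°, shortest Δλ = -48.482° (west) — does not cross 180°.
Total crossings: 1.

1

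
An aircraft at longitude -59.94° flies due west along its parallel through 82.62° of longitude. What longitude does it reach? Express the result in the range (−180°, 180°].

-142.56°

Start at -59.94°; shift −82.62° → -142.56°.
-142.56° already lies in (−180°, 180°].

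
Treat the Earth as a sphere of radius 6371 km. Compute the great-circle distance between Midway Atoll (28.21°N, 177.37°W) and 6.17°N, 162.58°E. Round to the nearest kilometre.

Δλ = 162.58 − -177.37 = 339.95°; wrapped into (−180°, 180°]: -20.05°.
Δφ = 6.17 − 28.21 = -22.04°.
a = sin²(Δφ/2) + cos φ₁ · cos φ₂ · sin²(Δλ/2) = 0.063088.
c = 2·atan2(√a, √(1−a)) = 0.50778 rad → d = 6371·c ≈ 3235.09 km.

3235 km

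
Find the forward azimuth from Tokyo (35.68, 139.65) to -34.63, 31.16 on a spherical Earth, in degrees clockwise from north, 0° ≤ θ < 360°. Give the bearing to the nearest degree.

Δλ = 31.16 − 139.65 = -108.49°.
θ = atan2( sin Δλ · cos φ₂ , cos φ₁ · sin φ₂ − sin φ₁ · cos φ₂ · cos Δλ )
  = atan2(-0.78036, -0.30940) = -111.627° → normalised to [0°, 360°): 248.373°.

248°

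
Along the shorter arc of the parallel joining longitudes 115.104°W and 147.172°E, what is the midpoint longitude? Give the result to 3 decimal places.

Signed shortest Δλ from -115.104° to +147.172° is -97.724°.
Midpoint longitude = -115.104° + (-97.724°)/2 = -115.104° − 48.862° = -163.966°.
(The naïve average (-115.104 + +147.172)/2 = 16.034° is on the wrong side of the globe.)

163.966°W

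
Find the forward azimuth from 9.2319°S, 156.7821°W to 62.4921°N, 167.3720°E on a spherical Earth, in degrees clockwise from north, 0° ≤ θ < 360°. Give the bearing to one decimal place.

Δλ = 167.3720 − -156.7821 = 324.1541°; wrapped into (−180°, 180°]: -35.8459°.
θ = atan2( sin Δλ · cos φ₂ , cos φ₁ · sin φ₂ − sin φ₁ · cos φ₂ · cos Δλ )
  = atan2(-0.27047, 0.93552) = -16.125° → normalised to [0°, 360°): 343.875°.

343.9°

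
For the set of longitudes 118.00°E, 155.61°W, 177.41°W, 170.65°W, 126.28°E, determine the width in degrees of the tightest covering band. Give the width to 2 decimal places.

Sort the longitudes: -177.41°, -170.65°, -155.61°, +118.00°, +126.28°.
Eastward gaps between consecutive values (wrapping around): 6.76°, 15.04°, 273.61°, 8.28°, 56.31°.
Largest gap = 273.61° ⇒ minimal covering band is its complement: 360° − 273.61° = 86.39°.
Band runs from +118.00° eastward to -155.61°, crossing the antimeridian.

86.39°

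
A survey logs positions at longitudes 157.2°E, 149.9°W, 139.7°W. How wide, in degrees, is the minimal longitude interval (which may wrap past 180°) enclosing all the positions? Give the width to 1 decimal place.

63.1°

Sort the longitudes: -149.9°, -139.7°, +157.2°.
Eastward gaps between consecutive values (wrapping around): 10.2°, 296.9°, 52.9°.
Largest gap = 296.9° ⇒ minimal covering band is its complement: 360° − 296.9° = 63.1°.
Band runs from +157.2° eastward to -139.7°, crossing the antimeridian.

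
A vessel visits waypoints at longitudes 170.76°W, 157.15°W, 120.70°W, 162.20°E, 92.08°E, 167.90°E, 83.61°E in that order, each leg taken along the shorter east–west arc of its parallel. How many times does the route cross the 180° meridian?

Leg 1: -170.76° → -157.15°, shortest Δλ = 13.61° (east) — does not cross 180°.
Leg 2: -157.15° → -120.70°, shortest Δλ = 36.45° (east) — does not cross 180°.
Leg 3: -120.70° → +162.20°, shortest Δλ = -77.1° (west) — crosses 180°.
Leg 4: +162.20° → +92.08°, shortest Δλ = -70.12° (west) — does not cross 180°.
Leg 5: +92.08° → +167.90°, shortest Δλ = 75.82° (east) — does not cross 180°.
Leg 6: +167.90° → +83.61°, shortest Δλ = -84.29° (west) — does not cross 180°.
Total crossings: 1.

1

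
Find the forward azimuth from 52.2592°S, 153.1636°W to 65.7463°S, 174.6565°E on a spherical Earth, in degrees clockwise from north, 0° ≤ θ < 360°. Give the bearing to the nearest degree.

Δλ = 174.6565 − -153.1636 = 327.8201°; wrapped into (−180°, 180°]: -32.1799°.
θ = atan2( sin Δλ · cos φ₂ , cos φ₁ · sin φ₂ − sin φ₁ · cos φ₂ · cos Δλ )
  = atan2(-0.21877, -0.28313) = -142.307° → normalised to [0°, 360°): 217.693°.

218°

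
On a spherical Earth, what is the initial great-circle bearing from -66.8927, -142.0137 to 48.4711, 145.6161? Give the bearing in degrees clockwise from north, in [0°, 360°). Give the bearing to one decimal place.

307.1°

Δλ = 145.6161 − -142.0137 = 287.6298°; wrapped into (−180°, 180°]: -72.3702°.
θ = atan2( sin Δλ · cos φ₂ , cos φ₁ · sin φ₂ − sin φ₁ · cos φ₂ · cos Δλ )
  = atan2(-0.63186, 0.47849) = -52.864° → normalised to [0°, 360°): 307.136°.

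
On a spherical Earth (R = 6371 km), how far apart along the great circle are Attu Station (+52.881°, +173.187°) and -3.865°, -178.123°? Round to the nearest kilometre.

6362 km

Δλ = -178.123 − 173.187 = -351.310°; wrapped into (−180°, 180°]: 8.690°.
Δφ = -3.865 − 52.881 = -56.746°.
a = sin²(Δφ/2) + cos φ₁ · cos φ₂ · sin²(Δλ/2) = 0.229280.
c = 2·atan2(√a, √(1−a)) = 0.99865 rad → d = 6371·c ≈ 6362.38 km.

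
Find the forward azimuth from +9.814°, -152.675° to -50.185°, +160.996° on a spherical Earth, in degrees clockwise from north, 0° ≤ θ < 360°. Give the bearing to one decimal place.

209.1°

Δλ = 160.996 − -152.675 = 313.671°; wrapped into (−180°, 180°]: -46.329°.
θ = atan2( sin Δλ · cos φ₂ , cos φ₁ · sin φ₂ − sin φ₁ · cos φ₂ · cos Δλ )
  = atan2(-0.46315, -0.83224) = -150.904° → normalised to [0°, 360°): 209.096°.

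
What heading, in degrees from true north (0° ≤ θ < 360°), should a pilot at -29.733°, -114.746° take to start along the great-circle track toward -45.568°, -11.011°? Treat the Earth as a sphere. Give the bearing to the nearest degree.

Δλ = -11.011 − -114.746 = 103.735°.
θ = atan2( sin Δλ · cos φ₂ , cos φ₁ · sin φ₂ − sin φ₁ · cos φ₂ · cos Δλ )
  = atan2(0.68004, -0.70251) = 135.931° → normalised to [0°, 360°): 135.931°.

136°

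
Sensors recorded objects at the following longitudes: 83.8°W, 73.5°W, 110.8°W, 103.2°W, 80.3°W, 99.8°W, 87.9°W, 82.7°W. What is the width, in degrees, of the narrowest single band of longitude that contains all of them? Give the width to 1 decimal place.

Sort the longitudes: -110.8°, -103.2°, -99.8°, -87.9°, -83.8°, -82.7°, -80.3°, -73.5°.
Eastward gaps between consecutive values (wrapping around): 7.6°, 3.4°, 11.9°, 4.1°, 1.1°, 2.4°, 6.8°, 322.7°.
Largest gap = 322.7° ⇒ minimal covering band is its complement: 360° − 322.7° = 37.3°.
Band runs from -110.8° eastward to -73.5°.

37.3°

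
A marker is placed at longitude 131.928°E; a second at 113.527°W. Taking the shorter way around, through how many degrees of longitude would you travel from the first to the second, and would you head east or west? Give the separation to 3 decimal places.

Raw difference: -113.527 − 131.928 = -245.455°.
Normalise into (−180°, 180°]: -245.455° + 360° = 114.545°.
Positive ⇒ the second point lies to the east; separation 114.545°.

114.545° east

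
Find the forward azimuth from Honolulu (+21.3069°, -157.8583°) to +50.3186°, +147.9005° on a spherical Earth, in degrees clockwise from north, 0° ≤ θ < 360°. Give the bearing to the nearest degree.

318°

Δλ = 147.9005 − -157.8583 = 305.7588°; wrapped into (−180°, 180°]: -54.2412°.
θ = atan2( sin Δλ · cos φ₂ , cos φ₁ · sin φ₂ − sin φ₁ · cos φ₂ · cos Δλ )
  = atan2(-0.51815, 0.58142) = -41.707° → normalised to [0°, 360°): 318.293°.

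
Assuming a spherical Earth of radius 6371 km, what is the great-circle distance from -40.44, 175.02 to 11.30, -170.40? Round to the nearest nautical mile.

Δλ = -170.40 − 175.02 = -345.42°; wrapped into (−180°, 180°]: 14.58°.
Δφ = 11.30 − -40.44 = 51.74°.
a = sin²(Δφ/2) + cos φ₁ · cos φ₂ · sin²(Δλ/2) = 0.202402.
c = 2·atan2(√a, √(1−a)) = 0.93329 rad → d = 6371·c ≈ 5945.96 km ≈ 3210.56 nmi.

3211 nmi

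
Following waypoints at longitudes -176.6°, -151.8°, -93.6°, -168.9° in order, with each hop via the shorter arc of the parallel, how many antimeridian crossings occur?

0

Leg 1: -176.6° → -151.8°, shortest Δλ = 24.8° (east) — does not cross 180°.
Leg 2: -151.8° → -93.6°, shortest Δλ = 58.2° (east) — does not cross 180°.
Leg 3: -93.6° → -168.9°, shortest Δλ = -75.3° (west) — does not cross 180°.
Total crossings: 0.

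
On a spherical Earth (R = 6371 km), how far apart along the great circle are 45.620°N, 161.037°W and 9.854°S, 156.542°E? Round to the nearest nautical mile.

Δλ = 156.542 − -161.037 = 317.579°; wrapped into (−180°, 180°]: -42.421°.
Δφ = -9.854 − 45.620 = -55.474°.
a = sin²(Δφ/2) + cos φ₁ · cos φ₂ · sin²(Δλ/2) = 0.306810.
c = 2·atan2(√a, √(1−a)) = 1.17409 rad → d = 6371·c ≈ 7480.14 km ≈ 4038.95 nmi.

4039 nmi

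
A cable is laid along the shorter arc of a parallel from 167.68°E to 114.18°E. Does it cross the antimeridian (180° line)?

Signed shortest Δλ = ((114.18 − 167.68 + 180) mod 360) − 180 = -53.5°.
Going west by 53.5° from +167.68° reaches +114.18° without touching 180°.

No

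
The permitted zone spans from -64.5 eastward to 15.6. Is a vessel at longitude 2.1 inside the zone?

Band width going east from -64.5° to +15.6°: ((15.6 − -64.5) mod 360) = 80.1°.
Offset of +2.1° east of the west edge: ((2.1 − -64.5) mod 360) = 66.6°.
66.6° ≤ 80.1° ⇒ inside.

Yes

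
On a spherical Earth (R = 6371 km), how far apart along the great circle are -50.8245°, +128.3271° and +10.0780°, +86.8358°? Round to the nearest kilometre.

7863 km

Δλ = 86.8358 − 128.3271 = -41.4913°.
Δφ = 10.0780 − -50.8245 = 60.9025°.
a = sin²(Δφ/2) + cos φ₁ · cos φ₂ · sin²(Δλ/2) = 0.334889.
c = 2·atan2(√a, √(1−a)) = 1.23426 rad → d = 6371·c ≈ 7863.45 km.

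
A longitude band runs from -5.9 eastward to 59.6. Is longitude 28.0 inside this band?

Band width going east from -5.9° to +59.6°: ((59.6 − -5.9) mod 360) = 65.5°.
Offset of +28.0° east of the west edge: ((28.0 − -5.9) mod 360) = 33.9°.
33.9° ≤ 65.5° ⇒ inside.

Yes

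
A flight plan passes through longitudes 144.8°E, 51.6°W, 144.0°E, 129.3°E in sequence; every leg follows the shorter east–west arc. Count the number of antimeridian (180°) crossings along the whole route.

2

Leg 1: +144.8° → -51.6°, shortest Δλ = 163.6° (east) — crosses 180°.
Leg 2: -51.6° → +144.0°, shortest Δλ = -164.4° (west) — crosses 180°.
Leg 3: +144.0° → +129.3°, shortest Δλ = -14.7° (west) — does not cross 180°.
Total crossings: 2.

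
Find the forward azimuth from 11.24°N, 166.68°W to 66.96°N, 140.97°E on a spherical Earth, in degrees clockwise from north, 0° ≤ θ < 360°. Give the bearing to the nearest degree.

340°

Δλ = 140.97 − -166.68 = 307.65°; wrapped into (−180°, 180°]: -52.35°.
θ = atan2( sin Δλ · cos φ₂ , cos φ₁ · sin φ₂ − sin φ₁ · cos φ₂ · cos Δλ )
  = atan2(-0.30987, 0.85598) = -19.901° → normalised to [0°, 360°): 340.099°.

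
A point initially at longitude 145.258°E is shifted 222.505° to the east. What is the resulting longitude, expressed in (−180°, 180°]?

Start at +145.258°; shift +222.505° → +367.763°.
+367.763° lies outside (−180°, 180°]; subtract 360° → +7.763°.

7.763°E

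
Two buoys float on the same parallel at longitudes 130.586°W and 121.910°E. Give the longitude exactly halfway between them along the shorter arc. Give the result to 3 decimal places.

175.662°E

Signed shortest Δλ from -130.586° to +121.910° is -107.504°.
Midpoint longitude = -130.586° + (-107.504°)/2 = -130.586° − 53.752° = -184.338°.
Normalise into (−180°, 180°]: +175.662°.
(The naïve average (-130.586 + +121.910)/2 = -4.338° is on the wrong side of the globe.)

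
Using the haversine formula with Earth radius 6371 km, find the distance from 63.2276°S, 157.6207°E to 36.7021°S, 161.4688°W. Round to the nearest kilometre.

4030 km

Δλ = -161.4688 − 157.6207 = -319.0895°; wrapped into (−180°, 180°]: 40.9105°.
Δφ = -36.7021 − -63.2276 = 26.5255°.
a = sin²(Δφ/2) + cos φ₁ · cos φ₂ · sin²(Δλ/2) = 0.096740.
c = 2·atan2(√a, √(1−a)) = 0.63256 rad → d = 6371·c ≈ 4030.01 km.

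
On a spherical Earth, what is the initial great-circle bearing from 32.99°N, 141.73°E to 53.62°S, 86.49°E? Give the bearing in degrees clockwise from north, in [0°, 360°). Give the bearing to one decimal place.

209.6°

Δλ = 86.49 − 141.73 = -55.24°.
θ = atan2( sin Δλ · cos φ₂ , cos φ₁ · sin φ₂ − sin φ₁ · cos φ₂ · cos Δλ )
  = atan2(-0.48729, -0.85942) = -150.447° → normalised to [0°, 360°): 209.553°.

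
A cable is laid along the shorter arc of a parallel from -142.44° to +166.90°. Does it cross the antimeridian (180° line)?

Naïve |166.90 − -142.44| = 309.34° > 180°, so the shorter arc goes the other way round — across 180°.
Signed shortest Δλ = ((166.90 − -142.44 + 180) mod 360) − 180 = -50.66°.
Going west by 50.66° from -142.44° passes through 180° before reaching +166.90°.

Yes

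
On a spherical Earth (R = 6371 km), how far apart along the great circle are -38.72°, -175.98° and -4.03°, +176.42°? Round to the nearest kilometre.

3933 km

Δλ = 176.42 − -175.98 = 352.40°; wrapped into (−180°, 180°]: -7.60°.
Δφ = -4.03 − -38.72 = 34.69°.
a = sin²(Δφ/2) + cos φ₁ · cos φ₂ · sin²(Δλ/2) = 0.092297.
c = 2·atan2(√a, √(1−a)) = 0.61737 rad → d = 6371·c ≈ 3933.23 km.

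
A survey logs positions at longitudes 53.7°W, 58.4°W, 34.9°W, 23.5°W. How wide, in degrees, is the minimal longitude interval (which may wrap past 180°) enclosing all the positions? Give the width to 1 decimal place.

Sort the longitudes: -58.4°, -53.7°, -34.9°, -23.5°.
Eastward gaps between consecutive values (wrapping around): 4.7°, 18.8°, 11.4°, 325.1°.
Largest gap = 325.1° ⇒ minimal covering band is its complement: 360° − 325.1° = 34.9°.
Band runs from -58.4° eastward to -23.5°.

34.9°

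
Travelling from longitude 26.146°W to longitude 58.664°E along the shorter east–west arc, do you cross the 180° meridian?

No

Signed shortest Δλ = ((58.664 − -26.146 + 180) mod 360) − 180 = 84.81°.
Going east by 84.81° from -26.146° reaches +58.664° without touching 180°.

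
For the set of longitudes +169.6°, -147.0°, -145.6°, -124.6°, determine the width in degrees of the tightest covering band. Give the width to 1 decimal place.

65.8°

Sort the longitudes: -147.0°, -145.6°, -124.6°, +169.6°.
Eastward gaps between consecutive values (wrapping around): 1.4°, 21.0°, 294.2°, 43.4°.
Largest gap = 294.2° ⇒ minimal covering band is its complement: 360° − 294.2° = 65.8°.
Band runs from +169.6° eastward to -124.6°, crossing the antimeridian.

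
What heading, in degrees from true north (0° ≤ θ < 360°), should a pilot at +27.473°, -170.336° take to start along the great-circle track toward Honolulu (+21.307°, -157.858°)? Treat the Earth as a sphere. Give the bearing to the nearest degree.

Δλ = -157.858 − -170.336 = 12.478°.
θ = atan2( sin Δλ · cos φ₂ , cos φ₁ · sin φ₂ − sin φ₁ · cos φ₂ · cos Δλ )
  = atan2(0.20130, -0.09726) = 115.788° → normalised to [0°, 360°): 115.788°.

116°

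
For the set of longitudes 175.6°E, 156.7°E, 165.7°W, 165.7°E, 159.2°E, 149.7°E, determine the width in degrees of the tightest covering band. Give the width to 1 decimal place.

Sort the longitudes: -165.7°, +149.7°, +156.7°, +159.2°, +165.7°, +175.6°.
Eastward gaps between consecutive values (wrapping around): 315.4°, 7.0°, 2.5°, 6.5°, 9.9°, 18.7°.
Largest gap = 315.4° ⇒ minimal covering band is its complement: 360° − 315.4° = 44.6°.
Band runs from +149.7° eastward to -165.7°, crossing the antimeridian.

44.6°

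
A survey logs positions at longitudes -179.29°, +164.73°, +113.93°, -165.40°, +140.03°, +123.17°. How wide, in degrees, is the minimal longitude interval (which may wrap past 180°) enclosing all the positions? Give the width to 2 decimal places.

80.67°

Sort the longitudes: -179.29°, -165.40°, +113.93°, +123.17°, +140.03°, +164.73°.
Eastward gaps between consecutive values (wrapping around): 13.89°, 279.33°, 9.24°, 16.86°, 24.70°, 15.98°.
Largest gap = 279.33° ⇒ minimal covering band is its complement: 360° − 279.33° = 80.67°.
Band runs from +113.93° eastward to -165.40°, crossing the antimeridian.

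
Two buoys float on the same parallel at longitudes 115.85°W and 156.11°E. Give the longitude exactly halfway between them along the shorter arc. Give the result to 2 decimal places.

Signed shortest Δλ from -115.85° to +156.11° is -88.04°.
Midpoint longitude = -115.85° + (-88.04°)/2 = -115.85° − 44.02° = -159.87°.
(The naïve average (-115.85 + +156.11)/2 = 20.13° is on the wrong side of the globe.)

159.87°W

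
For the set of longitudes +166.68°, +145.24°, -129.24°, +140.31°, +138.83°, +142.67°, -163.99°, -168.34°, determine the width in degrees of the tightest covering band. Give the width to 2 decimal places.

91.93°

Sort the longitudes: -168.34°, -163.99°, -129.24°, +138.83°, +140.31°, +142.67°, +145.24°, +166.68°.
Eastward gaps between consecutive values (wrapping around): 4.35°, 34.75°, 268.07°, 1.48°, 2.36°, 2.57°, 21.44°, 24.98°.
Largest gap = 268.07° ⇒ minimal covering band is its complement: 360° − 268.07° = 91.93°.
Band runs from +138.83° eastward to -129.24°, crossing the antimeridian.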